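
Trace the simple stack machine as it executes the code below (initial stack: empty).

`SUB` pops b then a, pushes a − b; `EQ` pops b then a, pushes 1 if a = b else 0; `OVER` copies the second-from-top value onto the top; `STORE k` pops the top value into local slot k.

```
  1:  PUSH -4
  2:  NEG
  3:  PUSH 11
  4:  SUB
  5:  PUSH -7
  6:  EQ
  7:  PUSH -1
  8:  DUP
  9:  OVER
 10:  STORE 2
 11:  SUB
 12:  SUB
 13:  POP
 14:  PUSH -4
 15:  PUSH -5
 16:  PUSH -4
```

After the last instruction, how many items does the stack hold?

PUSH -4 → [-4]
NEG     → [4]
PUSH 11 → [4, 11]
SUB     → [-7]
PUSH -7 → [-7, -7]
EQ      → [1]
PUSH -1 → [1, -1]
DUP     → [1, -1, -1]
OVER    → [1, -1, -1, -1]
STORE 2 → [1, -1, -1]
SUB     → [1, 0]
SUB     → [1]
POP     → []
PUSH -4 → [-4]
PUSH -5 → [-4, -5]
PUSH -4 → [-4, -5, -4]

3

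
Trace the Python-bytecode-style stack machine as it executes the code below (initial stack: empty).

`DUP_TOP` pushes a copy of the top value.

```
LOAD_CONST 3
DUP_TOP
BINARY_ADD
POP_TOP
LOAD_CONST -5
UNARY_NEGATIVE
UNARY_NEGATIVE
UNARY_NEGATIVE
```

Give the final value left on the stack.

5

LOAD_CONST 3   → [3]
DUP_TOP        → [3, 3]
BINARY_ADD     → [6]
POP_TOP        → []
LOAD_CONST -5  → [-5]
UNARY_NEGATIVE → [5]
UNARY_NEGATIVE → [-5]
UNARY_NEGATIVE → [5]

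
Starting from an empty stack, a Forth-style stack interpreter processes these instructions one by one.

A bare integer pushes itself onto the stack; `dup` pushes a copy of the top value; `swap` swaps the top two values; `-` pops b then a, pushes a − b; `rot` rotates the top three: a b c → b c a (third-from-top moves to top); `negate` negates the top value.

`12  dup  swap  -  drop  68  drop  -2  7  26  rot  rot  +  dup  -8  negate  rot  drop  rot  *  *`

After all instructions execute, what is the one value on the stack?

12     → 12
dup    → 12 12
swap   → 12 12
-      → 0
drop   → (empty)
68     → 68
drop   → (empty)
-2     → -2
7      → -2 7
26     → -2 7 26
rot    → 7 26 -2
rot    → 26 -2 7
+      → 26 5
dup    → 26 5 5
-8     → 26 5 5 -8
negate → 26 5 5 8
rot    → 26 5 8 5
drop   → 26 5 8
rot    → 5 8 26
*      → 5 208
*      → 1040

1040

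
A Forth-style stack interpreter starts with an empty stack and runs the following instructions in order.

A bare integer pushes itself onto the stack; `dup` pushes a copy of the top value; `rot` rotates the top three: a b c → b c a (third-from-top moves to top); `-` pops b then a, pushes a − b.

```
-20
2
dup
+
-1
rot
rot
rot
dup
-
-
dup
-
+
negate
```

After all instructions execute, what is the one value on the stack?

-20     [-20]
2       [-20, 2]
dup     [-20, 2, 2]
+       [-20, 4]
-1      [-20, 4, -1]
rot     [4, -1, -20]
rot     [-1, -20, 4]
rot     [-20, 4, -1]
dup     [-20, 4, -1, -1]
-       [-20, 4, 0]
-       [-20, 4]
dup     [-20, 4, 4]
-       [-20, 0]
+       [-20]
negate  [20]

20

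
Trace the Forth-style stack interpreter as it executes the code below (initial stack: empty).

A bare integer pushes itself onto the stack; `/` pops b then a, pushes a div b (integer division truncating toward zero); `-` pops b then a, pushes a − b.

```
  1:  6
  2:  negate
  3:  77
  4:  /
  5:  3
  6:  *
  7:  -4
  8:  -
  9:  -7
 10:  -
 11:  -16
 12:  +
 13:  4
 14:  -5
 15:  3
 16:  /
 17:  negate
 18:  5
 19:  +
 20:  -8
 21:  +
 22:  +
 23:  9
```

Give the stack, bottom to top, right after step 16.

[-5, 4, -1]

6       6
negate  -6
77      -6 77
/       0
3       0 3
*       0
-4      0 -4
-       4
-7      4 -7
-       11
-16     11 -16
+       -5
4       -5 4
-5      -5 4 -5
3       -5 4 -5 3
/       -5 4 -1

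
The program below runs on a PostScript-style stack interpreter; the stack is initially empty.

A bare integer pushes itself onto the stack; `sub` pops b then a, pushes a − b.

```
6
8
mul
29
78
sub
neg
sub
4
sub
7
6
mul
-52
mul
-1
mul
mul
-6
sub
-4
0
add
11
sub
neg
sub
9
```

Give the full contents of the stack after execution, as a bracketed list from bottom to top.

6   → 6
8   → 6 8
mul → 48
29  → 48 29
78  → 48 29 78
sub → 48 -49
neg → 48 49
sub → -1
4   → -1 4
sub → -5
7   → -5 7
6   → -5 7 6
mul → -5 42
-52 → -5 42 -52
mul → -5 -2184
-1  → -5 -2184 -1
mul → -5 2184
mul → -10920
-6  → -10920 -6
sub → -10914
-4  → -10914 -4
0   → -10914 -4 0
add → -10914 -4
11  → -10914 -4 11
sub → -10914 -15
neg → -10914 15
sub → -10929
9   → -10929 9

[-10929, 9]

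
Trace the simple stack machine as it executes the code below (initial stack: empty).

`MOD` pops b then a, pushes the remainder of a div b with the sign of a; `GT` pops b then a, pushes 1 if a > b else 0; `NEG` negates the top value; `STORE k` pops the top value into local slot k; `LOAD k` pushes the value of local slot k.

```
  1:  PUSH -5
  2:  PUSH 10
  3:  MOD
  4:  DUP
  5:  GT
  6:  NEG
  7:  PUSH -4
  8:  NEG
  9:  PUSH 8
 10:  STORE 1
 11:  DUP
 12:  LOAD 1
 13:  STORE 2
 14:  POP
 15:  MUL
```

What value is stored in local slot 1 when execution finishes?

8

PUSH -5 : [-5]
PUSH 10 : [-5, 10]
MOD     : [-5]
DUP     : [-5, -5]
GT      : [0]
NEG     : [0]
PUSH -4 : [0, -4]
NEG     : [0, 4]
PUSH 8  : [0, 4, 8]
STORE 1 : [0, 4]
DUP     : [0, 4, 4]
LOAD 1  : [0, 4, 4, 8]
STORE 2 : [0, 4, 4]
POP     : [0, 4]
MUL     : [0]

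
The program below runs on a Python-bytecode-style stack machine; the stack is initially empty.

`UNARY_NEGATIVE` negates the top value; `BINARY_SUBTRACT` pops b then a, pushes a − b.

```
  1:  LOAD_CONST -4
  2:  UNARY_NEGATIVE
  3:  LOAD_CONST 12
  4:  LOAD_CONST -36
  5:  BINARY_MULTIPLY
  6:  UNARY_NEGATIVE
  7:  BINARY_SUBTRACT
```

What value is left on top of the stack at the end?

LOAD_CONST -4   -> [-4]
UNARY_NEGATIVE  -> [4]
LOAD_CONST 12   -> [4, 12]
LOAD_CONST -36  -> [4, 12, -36]
BINARY_MULTIPLY -> [4, -432]
UNARY_NEGATIVE  -> [4, 432]
BINARY_SUBTRACT -> [-428]

-428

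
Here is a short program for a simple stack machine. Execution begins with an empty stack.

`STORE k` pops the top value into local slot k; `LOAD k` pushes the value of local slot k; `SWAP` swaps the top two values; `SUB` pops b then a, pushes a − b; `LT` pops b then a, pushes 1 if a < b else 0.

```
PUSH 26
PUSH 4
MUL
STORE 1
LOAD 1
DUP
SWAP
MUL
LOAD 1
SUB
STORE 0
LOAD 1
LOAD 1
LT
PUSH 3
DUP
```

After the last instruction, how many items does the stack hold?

PUSH 26  [26]
PUSH 4   [26, 4]
MUL      [104]
STORE 1  []
LOAD 1   [104]
DUP      [104, 104]
SWAP     [104, 104]
MUL      [10816]
LOAD 1   [10816, 104]
SUB      [10712]
STORE 0  []
LOAD 1   [104]
LOAD 1   [104, 104]
LT       [0]
PUSH 3   [0, 3]
DUP      [0, 3, 3]

3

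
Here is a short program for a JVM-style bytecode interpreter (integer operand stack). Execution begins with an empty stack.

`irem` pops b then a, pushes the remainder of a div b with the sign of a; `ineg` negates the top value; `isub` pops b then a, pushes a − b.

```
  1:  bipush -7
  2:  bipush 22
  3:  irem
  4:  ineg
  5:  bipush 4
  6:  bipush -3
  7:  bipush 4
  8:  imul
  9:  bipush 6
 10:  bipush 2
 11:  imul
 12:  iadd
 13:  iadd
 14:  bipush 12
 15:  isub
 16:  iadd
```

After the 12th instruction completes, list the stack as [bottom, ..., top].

[7, 4, 0]

bipush -7  -7
bipush 22  -7 22
irem       -7
ineg       7
bipush 4   7 4
bipush -3  7 4 -3
bipush 4   7 4 -3 4
imul       7 4 -12
bipush 6   7 4 -12 6
bipush 2   7 4 -12 6 2
imul       7 4 -12 12
iadd       7 4 0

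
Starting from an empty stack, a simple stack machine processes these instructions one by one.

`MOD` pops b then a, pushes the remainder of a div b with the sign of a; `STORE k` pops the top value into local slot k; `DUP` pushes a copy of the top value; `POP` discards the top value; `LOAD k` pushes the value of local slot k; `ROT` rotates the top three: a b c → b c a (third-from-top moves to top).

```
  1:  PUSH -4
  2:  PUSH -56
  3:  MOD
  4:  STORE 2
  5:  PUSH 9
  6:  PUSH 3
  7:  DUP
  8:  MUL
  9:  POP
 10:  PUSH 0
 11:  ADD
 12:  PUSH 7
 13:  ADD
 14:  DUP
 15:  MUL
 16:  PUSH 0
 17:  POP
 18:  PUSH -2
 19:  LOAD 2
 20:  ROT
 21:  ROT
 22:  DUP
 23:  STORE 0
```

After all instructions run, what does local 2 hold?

-4

PUSH -4  → -4
PUSH -56 → -4 -56
MOD      → -4
STORE 2  → (empty)
PUSH 9   → 9
PUSH 3   → 9 3
DUP      → 9 3 3
MUL      → 9 9
POP      → 9
PUSH 0   → 9 0
ADD      → 9
PUSH 7   → 9 7
ADD      → 16
DUP      → 16 16
MUL      → 256
PUSH 0   → 256 0
POP      → 256
PUSH -2  → 256 -2
LOAD 2   → 256 -2 -4
ROT      → -2 -4 256
ROT      → -4 256 -2
DUP      → -4 256 -2 -2
STORE 0  → -4 256 -2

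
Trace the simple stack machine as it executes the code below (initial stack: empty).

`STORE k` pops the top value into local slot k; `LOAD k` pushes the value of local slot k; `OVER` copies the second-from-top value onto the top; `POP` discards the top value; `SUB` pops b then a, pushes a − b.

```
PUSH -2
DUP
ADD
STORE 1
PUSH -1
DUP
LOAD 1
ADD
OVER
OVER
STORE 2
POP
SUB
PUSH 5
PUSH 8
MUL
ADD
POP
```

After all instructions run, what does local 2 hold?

-5

PUSH -2 -> [-2]
DUP     -> [-2, -2]
ADD     -> [-4]
STORE 1 -> []
PUSH -1 -> [-1]
DUP     -> [-1, -1]
LOAD 1  -> [-1, -1, -4]
ADD     -> [-1, -5]
OVER    -> [-1, -5, -1]
OVER    -> [-1, -5, -1, -5]
STORE 2 -> [-1, -5, -1]
POP     -> [-1, -5]
SUB     -> [4]
PUSH 5  -> [4, 5]
PUSH 8  -> [4, 5, 8]
MUL     -> [4, 40]
ADD     -> [44]
POP     -> []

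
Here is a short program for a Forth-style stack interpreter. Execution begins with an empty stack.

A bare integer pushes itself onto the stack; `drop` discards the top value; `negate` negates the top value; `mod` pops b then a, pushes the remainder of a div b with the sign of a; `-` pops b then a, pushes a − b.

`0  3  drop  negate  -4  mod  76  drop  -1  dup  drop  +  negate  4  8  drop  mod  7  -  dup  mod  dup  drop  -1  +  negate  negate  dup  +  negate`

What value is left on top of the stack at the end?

2

0       0
3       0 3
drop    0
negate  0
-4      0 -4
mod     0
76      0 76
drop    0
-1      0 -1
dup     0 -1 -1
drop    0 -1
+       -1
negate  1
4       1 4
8       1 4 8
drop    1 4
mod     1
7       1 7
-       -6
dup     -6 -6
mod     0
dup     0 0
drop    0
-1      0 -1
+       -1
negate  1
negate  -1
dup     -1 -1
+       -2
negate  2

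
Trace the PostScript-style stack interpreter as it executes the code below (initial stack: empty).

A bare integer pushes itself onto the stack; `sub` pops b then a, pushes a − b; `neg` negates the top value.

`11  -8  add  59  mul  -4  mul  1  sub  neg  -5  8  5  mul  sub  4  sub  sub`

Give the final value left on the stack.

11  → 11
-8  → 11 -8
add → 3
59  → 3 59
mul → 177
-4  → 177 -4
mul → -708
1   → -708 1
sub → -709
neg → 709
-5  → 709 -5
8   → 709 -5 8
5   → 709 -5 8 5
mul → 709 -5 40
sub → 709 -45
4   → 709 -45 4
sub → 709 -49
sub → 758

758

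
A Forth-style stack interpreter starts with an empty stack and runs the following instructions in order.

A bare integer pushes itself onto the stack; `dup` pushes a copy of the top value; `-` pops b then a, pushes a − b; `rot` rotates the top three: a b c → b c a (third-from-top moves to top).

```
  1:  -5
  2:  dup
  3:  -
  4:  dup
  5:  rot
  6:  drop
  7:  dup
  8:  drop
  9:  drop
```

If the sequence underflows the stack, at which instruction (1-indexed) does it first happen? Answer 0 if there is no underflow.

5

-5  : [-5]
dup : [-5, -5]
-   : [0]
dup : [0, 0]
rot  — needs 3 operands, stack has 2 → underflow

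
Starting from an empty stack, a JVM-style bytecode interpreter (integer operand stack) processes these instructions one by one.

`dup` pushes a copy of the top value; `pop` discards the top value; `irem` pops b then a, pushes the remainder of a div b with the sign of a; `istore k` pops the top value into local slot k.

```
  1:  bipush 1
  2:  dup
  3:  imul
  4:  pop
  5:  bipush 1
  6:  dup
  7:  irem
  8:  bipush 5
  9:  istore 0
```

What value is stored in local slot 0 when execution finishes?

bipush 1  [1]
dup       [1, 1]
imul      [1]
pop       []
bipush 1  [1]
dup       [1, 1]
irem      [0]
bipush 5  [0, 5]
istore 0  [0]

5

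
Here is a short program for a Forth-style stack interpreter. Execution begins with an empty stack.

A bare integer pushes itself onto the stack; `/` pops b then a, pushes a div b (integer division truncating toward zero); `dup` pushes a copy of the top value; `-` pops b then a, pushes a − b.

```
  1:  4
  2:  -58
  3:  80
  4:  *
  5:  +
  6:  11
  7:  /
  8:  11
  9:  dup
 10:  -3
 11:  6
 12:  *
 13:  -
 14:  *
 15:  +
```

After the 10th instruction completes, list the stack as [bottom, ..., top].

[-421, 11, 11, -3]

4   : 4
-58 : 4 -58
80  : 4 -58 80
*   : 4 -4640
+   : -4636
11  : -4636 11
/   : -421
11  : -421 11
dup : -421 11 11
-3  : -421 11 11 -3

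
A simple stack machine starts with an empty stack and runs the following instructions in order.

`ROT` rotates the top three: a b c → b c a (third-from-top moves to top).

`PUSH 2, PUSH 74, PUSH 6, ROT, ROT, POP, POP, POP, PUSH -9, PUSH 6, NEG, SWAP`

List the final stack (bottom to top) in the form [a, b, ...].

PUSH 2  -> [2]
PUSH 74 -> [2, 74]
PUSH 6  -> [2, 74, 6]
ROT     -> [74, 6, 2]
ROT     -> [6, 2, 74]
POP     -> [6, 2]
POP     -> [6]
POP     -> []
PUSH -9 -> [-9]
PUSH 6  -> [-9, 6]
NEG     -> [-9, -6]
SWAP    -> [-6, -9]

[-6, -9]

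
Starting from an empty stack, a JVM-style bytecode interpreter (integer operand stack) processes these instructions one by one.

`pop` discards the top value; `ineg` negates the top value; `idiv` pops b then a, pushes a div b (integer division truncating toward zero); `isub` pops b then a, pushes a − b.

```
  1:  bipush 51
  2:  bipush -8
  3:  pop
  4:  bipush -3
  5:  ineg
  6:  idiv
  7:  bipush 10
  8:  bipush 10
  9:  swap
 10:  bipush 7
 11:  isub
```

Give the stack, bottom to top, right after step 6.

bipush 51 -> 51
bipush -8 -> 51 -8
pop       -> 51
bipush -3 -> 51 -3
ineg      -> 51 3
idiv      -> 17

[17]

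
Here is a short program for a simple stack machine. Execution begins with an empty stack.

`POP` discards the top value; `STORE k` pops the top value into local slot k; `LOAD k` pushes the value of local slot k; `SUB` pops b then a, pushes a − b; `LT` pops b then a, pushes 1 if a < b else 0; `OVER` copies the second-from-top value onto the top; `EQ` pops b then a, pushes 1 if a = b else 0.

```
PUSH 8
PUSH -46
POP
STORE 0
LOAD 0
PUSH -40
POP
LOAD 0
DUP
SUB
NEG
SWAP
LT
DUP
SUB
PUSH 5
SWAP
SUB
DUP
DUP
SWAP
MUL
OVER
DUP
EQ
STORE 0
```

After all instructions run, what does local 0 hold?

PUSH 8    [8]
PUSH -46  [8, -46]
POP       [8]
STORE 0   []
LOAD 0    [8]
PUSH -40  [8, -40]
POP       [8]
LOAD 0    [8, 8]
DUP       [8, 8, 8]
SUB       [8, 0]
NEG       [8, 0]
SWAP      [0, 8]
LT        [1]
DUP       [1, 1]
SUB       [0]
PUSH 5    [0, 5]
SWAP      [5, 0]
SUB       [5]
DUP       [5, 5]
DUP       [5, 5, 5]
SWAP      [5, 5, 5]
MUL       [5, 25]
OVER      [5, 25, 5]
DUP       [5, 25, 5, 5]
EQ        [5, 25, 1]
STORE 0   [5, 25]

1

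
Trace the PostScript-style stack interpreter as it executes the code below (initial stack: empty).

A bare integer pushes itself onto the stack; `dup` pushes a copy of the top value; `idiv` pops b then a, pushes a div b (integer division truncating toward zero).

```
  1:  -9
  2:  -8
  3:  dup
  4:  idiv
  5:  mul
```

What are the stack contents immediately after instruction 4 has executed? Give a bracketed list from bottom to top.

-9   → -9
-8   → -9 -8
dup  → -9 -8 -8
idiv → -9 1

[-9, 1]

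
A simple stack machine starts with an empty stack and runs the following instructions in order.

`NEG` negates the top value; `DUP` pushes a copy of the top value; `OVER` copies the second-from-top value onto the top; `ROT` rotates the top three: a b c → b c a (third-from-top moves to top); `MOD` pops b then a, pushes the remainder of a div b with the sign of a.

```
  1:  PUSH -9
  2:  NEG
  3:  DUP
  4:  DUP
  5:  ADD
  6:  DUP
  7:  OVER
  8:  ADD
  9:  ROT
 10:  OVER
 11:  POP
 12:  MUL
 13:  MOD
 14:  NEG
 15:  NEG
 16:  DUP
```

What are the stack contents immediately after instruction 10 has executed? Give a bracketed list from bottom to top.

[18, 36, 9, 36]

PUSH -9 : -9
NEG     : 9
DUP     : 9 9
DUP     : 9 9 9
ADD     : 9 18
DUP     : 9 18 18
OVER    : 9 18 18 18
ADD     : 9 18 36
ROT     : 18 36 9
OVER    : 18 36 9 36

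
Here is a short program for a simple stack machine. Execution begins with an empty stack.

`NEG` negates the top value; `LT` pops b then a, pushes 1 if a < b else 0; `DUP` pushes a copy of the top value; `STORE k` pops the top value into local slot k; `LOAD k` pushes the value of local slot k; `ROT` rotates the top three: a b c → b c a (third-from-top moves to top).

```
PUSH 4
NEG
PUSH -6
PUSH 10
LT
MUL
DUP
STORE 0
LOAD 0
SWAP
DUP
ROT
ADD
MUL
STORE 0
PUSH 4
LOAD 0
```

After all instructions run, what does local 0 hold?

PUSH 4  → 4
NEG     → -4
PUSH -6 → -4 -6
PUSH 10 → -4 -6 10
LT      → -4 1
MUL     → -4
DUP     → -4 -4
STORE 0 → -4
LOAD 0  → -4 -4
SWAP    → -4 -4
DUP     → -4 -4 -4
ROT     → -4 -4 -4
ADD     → -4 -8
MUL     → 32
STORE 0 → (empty)
PUSH 4  → 4
LOAD 0  → 4 32

32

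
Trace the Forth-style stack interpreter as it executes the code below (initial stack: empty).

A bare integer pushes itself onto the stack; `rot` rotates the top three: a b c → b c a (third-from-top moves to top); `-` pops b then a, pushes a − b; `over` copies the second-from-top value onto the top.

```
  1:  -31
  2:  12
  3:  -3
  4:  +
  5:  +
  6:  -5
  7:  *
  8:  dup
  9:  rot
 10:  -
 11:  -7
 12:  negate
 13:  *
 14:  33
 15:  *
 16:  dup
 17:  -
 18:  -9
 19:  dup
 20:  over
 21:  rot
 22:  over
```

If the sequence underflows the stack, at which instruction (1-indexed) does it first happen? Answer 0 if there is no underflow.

-31 → [-31]
12  → [-31, 12]
-3  → [-31, 12, -3]
+   → [-31, 9]
+   → [-22]
-5  → [-22, -5]
*   → [110]
dup → [110, 110]
rot  — needs 3 operands, stack has 2 → underflow

9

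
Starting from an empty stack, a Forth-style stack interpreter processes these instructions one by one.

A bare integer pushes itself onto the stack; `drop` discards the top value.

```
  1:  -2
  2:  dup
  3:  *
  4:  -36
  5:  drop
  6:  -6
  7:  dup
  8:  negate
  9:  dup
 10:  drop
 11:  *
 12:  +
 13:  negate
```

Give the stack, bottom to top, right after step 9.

-2     → [-2]
dup    → [-2, -2]
*      → [4]
-36    → [4, -36]
drop   → [4]
-6     → [4, -6]
dup    → [4, -6, -6]
negate → [4, -6, 6]
dup    → [4, -6, 6, 6]

[4, -6, 6, 6]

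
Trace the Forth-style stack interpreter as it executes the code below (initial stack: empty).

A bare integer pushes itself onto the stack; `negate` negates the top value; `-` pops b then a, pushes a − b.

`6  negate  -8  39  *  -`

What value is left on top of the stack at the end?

306

6       6
negate  -6
-8      -6 -8
39      -6 -8 39
*       -6 -312
-       306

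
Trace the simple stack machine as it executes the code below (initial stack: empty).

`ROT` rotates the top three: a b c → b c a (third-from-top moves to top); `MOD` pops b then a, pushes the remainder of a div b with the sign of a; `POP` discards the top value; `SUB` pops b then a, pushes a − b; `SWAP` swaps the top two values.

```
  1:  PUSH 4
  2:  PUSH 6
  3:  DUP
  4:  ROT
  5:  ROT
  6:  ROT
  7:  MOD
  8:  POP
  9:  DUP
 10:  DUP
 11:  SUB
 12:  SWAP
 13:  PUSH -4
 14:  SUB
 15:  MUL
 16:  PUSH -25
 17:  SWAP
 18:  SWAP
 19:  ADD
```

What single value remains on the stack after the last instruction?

-25

PUSH 4   -> 4
PUSH 6   -> 4 6
DUP      -> 4 6 6
ROT      -> 6 6 4
ROT      -> 6 4 6
ROT      -> 4 6 6
MOD      -> 4 0
POP      -> 4
DUP      -> 4 4
DUP      -> 4 4 4
SUB      -> 4 0
SWAP     -> 0 4
PUSH -4  -> 0 4 -4
SUB      -> 0 8
MUL      -> 0
PUSH -25 -> 0 -25
SWAP     -> -25 0
SWAP     -> 0 -25
ADD      -> -25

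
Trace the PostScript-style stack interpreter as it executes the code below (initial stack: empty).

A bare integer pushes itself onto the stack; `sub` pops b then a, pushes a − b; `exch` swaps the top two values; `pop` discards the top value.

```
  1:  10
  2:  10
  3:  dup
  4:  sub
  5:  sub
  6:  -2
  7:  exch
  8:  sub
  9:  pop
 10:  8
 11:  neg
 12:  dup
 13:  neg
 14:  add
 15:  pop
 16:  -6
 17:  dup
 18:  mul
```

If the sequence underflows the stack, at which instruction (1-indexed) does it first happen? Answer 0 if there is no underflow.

0

10    [10]
10    [10, 10]
dup   [10, 10, 10]
sub   [10, 0]
sub   [10]
-2    [10, -2]
exch  [-2, 10]
sub   [-12]
pop   []
8     [8]
neg   [-8]
dup   [-8, -8]
neg   [-8, 8]
add   [0]
pop   []
-6    [-6]
dup   [-6, -6]
mul   [36]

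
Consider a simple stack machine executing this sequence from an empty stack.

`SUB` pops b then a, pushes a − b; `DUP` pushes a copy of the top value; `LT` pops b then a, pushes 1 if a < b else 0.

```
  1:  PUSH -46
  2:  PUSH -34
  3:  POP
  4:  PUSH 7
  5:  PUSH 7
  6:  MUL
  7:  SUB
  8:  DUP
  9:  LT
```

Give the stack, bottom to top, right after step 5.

PUSH -46 : -46
PUSH -34 : -46 -34
POP      : -46
PUSH 7   : -46 7
PUSH 7   : -46 7 7

[-46, 7, 7]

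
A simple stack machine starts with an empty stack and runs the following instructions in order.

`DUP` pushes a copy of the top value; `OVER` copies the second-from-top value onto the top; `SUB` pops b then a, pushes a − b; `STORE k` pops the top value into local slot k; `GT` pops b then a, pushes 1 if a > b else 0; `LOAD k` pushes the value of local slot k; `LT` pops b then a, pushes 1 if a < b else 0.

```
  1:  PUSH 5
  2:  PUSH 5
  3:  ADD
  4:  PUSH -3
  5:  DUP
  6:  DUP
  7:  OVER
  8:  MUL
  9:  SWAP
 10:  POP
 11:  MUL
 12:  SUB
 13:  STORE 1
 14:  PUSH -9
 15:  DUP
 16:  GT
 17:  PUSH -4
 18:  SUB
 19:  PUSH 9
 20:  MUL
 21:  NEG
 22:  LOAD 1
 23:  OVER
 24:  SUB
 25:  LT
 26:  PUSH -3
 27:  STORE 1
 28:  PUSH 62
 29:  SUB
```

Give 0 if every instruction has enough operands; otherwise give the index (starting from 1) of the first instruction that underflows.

PUSH 5   [5]
PUSH 5   [5, 5]
ADD      [10]
PUSH -3  [10, -3]
DUP      [10, -3, -3]
DUP      [10, -3, -3, -3]
OVER     [10, -3, -3, -3, -3]
MUL      [10, -3, -3, 9]
SWAP     [10, -3, 9, -3]
POP      [10, -3, 9]
MUL      [10, -27]
SUB      [37]
STORE 1  []
PUSH -9  [-9]
DUP      [-9, -9]
GT       [0]
PUSH -4  [0, -4]
SUB      [4]
PUSH 9   [4, 9]
MUL      [36]
NEG      [-36]
LOAD 1   [-36, 37]
OVER     [-36, 37, -36]
SUB      [-36, 73]
LT       [1]
PUSH -3  [1, -3]
STORE 1  [1]
PUSH 62  [1, 62]
SUB      [-61]

0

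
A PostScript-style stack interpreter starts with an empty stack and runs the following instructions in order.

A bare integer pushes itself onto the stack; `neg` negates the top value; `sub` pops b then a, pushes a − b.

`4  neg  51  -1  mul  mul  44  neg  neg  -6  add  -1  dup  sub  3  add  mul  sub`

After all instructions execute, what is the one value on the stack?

90

4   → 4
neg → -4
51  → -4 51
-1  → -4 51 -1
mul → -4 -51
mul → 204
44  → 204 44
neg → 204 -44
neg → 204 44
-6  → 204 44 -6
add → 204 38
-1  → 204 38 -1
dup → 204 38 -1 -1
sub → 204 38 0
3   → 204 38 0 3
add → 204 38 3
mul → 204 114
sub → 90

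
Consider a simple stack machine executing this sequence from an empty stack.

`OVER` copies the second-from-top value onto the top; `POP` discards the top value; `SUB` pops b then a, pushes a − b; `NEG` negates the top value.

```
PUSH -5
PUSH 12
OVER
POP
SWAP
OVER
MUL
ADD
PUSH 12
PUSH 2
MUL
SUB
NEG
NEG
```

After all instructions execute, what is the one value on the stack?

-72

PUSH -5 -> [-5]
PUSH 12 -> [-5, 12]
OVER    -> [-5, 12, -5]
POP     -> [-5, 12]
SWAP    -> [12, -5]
OVER    -> [12, -5, 12]
MUL     -> [12, -60]
ADD     -> [-48]
PUSH 12 -> [-48, 12]
PUSH 2  -> [-48, 12, 2]
MUL     -> [-48, 24]
SUB     -> [-72]
NEG     -> [72]
NEG     -> [-72]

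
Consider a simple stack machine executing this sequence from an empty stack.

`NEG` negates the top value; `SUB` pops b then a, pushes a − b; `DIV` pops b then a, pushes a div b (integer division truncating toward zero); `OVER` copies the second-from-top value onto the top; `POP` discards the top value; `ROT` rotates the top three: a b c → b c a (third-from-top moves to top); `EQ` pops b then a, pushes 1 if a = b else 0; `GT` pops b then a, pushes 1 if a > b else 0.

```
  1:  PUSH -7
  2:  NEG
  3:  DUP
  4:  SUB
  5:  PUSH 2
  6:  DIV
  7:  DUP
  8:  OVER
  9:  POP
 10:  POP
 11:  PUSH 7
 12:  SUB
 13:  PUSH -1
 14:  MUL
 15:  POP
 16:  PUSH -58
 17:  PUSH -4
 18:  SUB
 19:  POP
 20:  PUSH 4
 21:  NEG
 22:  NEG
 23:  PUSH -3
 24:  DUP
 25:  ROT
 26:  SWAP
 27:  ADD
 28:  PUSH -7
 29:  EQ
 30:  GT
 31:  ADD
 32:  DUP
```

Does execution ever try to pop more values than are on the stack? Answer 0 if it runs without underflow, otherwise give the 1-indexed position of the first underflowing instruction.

31

PUSH -7  : [-7]
NEG      : [7]
DUP      : [7, 7]
SUB      : [0]
PUSH 2   : [0, 2]
DIV      : [0]
DUP      : [0, 0]
OVER     : [0, 0, 0]
POP      : [0, 0]
POP      : [0]
PUSH 7   : [0, 7]
SUB      : [-7]
PUSH -1  : [-7, -1]
MUL      : [7]
POP      : []
PUSH -58 : [-58]
PUSH -4  : [-58, -4]
SUB      : [-54]
POP      : []
PUSH 4   : [4]
NEG      : [-4]
NEG      : [4]
PUSH -3  : [4, -3]
DUP      : [4, -3, -3]
ROT      : [-3, -3, 4]
SWAP     : [-3, 4, -3]
ADD      : [-3, 1]
PUSH -7  : [-3, 1, -7]
EQ       : [-3, 0]
GT       : [0]
ADD  — needs 2 operands, stack has 1 → underflow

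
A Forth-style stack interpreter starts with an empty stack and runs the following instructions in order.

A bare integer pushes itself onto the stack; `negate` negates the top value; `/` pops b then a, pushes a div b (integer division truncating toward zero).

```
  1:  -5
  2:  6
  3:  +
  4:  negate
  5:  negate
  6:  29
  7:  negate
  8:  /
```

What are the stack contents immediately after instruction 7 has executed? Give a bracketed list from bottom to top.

-5     → [-5]
6      → [-5, 6]
+      → [1]
negate → [-1]
negate → [1]
29     → [1, 29]
negate → [1, -29]

[1, -29]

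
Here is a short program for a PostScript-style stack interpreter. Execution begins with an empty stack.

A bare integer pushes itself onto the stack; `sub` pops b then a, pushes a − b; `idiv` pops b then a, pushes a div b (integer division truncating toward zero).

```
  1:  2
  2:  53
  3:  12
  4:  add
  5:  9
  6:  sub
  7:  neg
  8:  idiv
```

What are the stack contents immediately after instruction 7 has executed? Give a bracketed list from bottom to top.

[2, -56]

2    [2]
53   [2, 53]
12   [2, 53, 12]
add  [2, 65]
9    [2, 65, 9]
sub  [2, 56]
neg  [2, -56]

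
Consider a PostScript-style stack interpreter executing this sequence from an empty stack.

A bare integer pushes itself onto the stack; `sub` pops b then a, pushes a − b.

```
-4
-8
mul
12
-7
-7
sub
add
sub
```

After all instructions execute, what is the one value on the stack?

-4  -> -4
-8  -> -4 -8
mul -> 32
12  -> 32 12
-7  -> 32 12 -7
-7  -> 32 12 -7 -7
sub -> 32 12 0
add -> 32 12
sub -> 20

20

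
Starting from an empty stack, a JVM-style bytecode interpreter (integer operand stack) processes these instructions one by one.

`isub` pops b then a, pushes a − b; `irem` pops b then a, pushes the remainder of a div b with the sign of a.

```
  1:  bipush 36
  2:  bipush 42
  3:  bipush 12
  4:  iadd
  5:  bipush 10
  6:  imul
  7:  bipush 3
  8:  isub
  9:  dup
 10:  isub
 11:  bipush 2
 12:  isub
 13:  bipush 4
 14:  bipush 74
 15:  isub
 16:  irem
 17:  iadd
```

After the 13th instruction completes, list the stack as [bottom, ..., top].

bipush 36 → 36
bipush 42 → 36 42
bipush 12 → 36 42 12
iadd      → 36 54
bipush 10 → 36 54 10
imul      → 36 540
bipush 3  → 36 540 3
isub      → 36 537
dup       → 36 537 537
isub      → 36 0
bipush 2  → 36 0 2
isub      → 36 -2
bipush 4  → 36 -2 4

[36, -2, 4]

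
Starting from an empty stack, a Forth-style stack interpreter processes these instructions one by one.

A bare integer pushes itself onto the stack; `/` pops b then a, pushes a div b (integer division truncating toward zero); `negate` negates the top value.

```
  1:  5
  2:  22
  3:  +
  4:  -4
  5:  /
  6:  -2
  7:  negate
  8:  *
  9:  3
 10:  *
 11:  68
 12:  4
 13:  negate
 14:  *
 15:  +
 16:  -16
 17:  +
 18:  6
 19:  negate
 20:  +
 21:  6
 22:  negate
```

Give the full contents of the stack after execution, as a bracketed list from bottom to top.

5      → 5
22     → 5 22
+      → 27
-4     → 27 -4
/      → -6
-2     → -6 -2
negate → -6 2
*      → -12
3      → -12 3
*      → -36
68     → -36 68
4      → -36 68 4
negate → -36 68 -4
*      → -36 -272
+      → -308
-16    → -308 -16
+      → -324
6      → -324 6
negate → -324 -6
+      → -330
6      → -330 6
negate → -330 -6

[-330, -6]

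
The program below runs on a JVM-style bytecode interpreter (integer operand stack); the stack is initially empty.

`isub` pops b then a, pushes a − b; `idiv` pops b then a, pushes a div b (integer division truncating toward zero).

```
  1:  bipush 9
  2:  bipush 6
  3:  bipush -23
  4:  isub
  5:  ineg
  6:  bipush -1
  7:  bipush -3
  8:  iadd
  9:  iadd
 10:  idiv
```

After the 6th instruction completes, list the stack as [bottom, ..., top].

bipush 9   → 9
bipush 6   → 9 6
bipush -23 → 9 6 -23
isub       → 9 29
ineg       → 9 -29
bipush -1  → 9 -29 -1

[9, -29, -1]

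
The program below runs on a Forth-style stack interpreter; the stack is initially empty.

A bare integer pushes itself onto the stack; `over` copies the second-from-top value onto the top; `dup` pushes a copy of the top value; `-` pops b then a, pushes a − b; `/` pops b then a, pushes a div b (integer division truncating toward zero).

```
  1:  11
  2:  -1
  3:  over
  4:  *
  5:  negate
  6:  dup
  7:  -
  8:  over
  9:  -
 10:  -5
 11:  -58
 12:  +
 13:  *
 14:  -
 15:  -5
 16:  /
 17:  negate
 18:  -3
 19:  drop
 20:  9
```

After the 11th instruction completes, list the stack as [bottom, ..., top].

11     : [11]
-1     : [11, -1]
over   : [11, -1, 11]
*      : [11, -11]
negate : [11, 11]
dup    : [11, 11, 11]
-      : [11, 0]
over   : [11, 0, 11]
-      : [11, -11]
-5     : [11, -11, -5]
-58    : [11, -11, -5, -58]

[11, -11, -5, -58]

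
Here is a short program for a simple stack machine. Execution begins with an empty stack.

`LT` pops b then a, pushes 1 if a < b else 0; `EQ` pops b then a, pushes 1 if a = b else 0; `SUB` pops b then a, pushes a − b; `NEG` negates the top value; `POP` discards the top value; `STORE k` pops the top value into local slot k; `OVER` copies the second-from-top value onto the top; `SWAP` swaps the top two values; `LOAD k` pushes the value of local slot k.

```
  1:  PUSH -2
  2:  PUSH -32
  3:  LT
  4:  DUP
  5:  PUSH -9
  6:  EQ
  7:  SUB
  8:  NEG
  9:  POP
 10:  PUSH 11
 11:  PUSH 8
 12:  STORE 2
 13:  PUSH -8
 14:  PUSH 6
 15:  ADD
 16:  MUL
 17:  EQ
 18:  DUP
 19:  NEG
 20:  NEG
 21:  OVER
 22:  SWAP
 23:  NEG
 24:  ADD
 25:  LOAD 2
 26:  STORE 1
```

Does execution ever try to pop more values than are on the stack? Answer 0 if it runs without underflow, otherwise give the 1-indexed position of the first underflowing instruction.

PUSH -2  -> -2
PUSH -32 -> -2 -32
LT       -> 0
DUP      -> 0 0
PUSH -9  -> 0 0 -9
EQ       -> 0 0
SUB      -> 0
NEG      -> 0
POP      -> (empty)
PUSH 11  -> 11
PUSH 8   -> 11 8
STORE 2  -> 11
PUSH -8  -> 11 -8
PUSH 6   -> 11 -8 6
ADD      -> 11 -2
MUL      -> -22
EQ  — needs 2 operands, stack has 1 → underflow

17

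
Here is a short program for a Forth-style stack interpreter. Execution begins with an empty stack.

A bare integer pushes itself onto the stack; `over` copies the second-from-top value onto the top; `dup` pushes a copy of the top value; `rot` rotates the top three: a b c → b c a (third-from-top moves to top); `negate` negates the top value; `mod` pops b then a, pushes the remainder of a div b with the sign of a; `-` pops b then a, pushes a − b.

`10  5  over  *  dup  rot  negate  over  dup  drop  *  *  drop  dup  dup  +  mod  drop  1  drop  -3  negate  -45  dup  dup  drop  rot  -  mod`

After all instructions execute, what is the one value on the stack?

10      [10]
5       [10, 5]
over    [10, 5, 10]
*       [10, 50]
dup     [10, 50, 50]
rot     [50, 50, 10]
negate  [50, 50, -10]
over    [50, 50, -10, 50]
dup     [50, 50, -10, 50, 50]
drop    [50, 50, -10, 50]
*       [50, 50, -500]
*       [50, -25000]
drop    [50]
dup     [50, 50]
dup     [50, 50, 50]
+       [50, 100]
mod     [50]
drop    []
1       [1]
drop    []
-3      [-3]
negate  [3]
-45     [3, -45]
dup     [3, -45, -45]
dup     [3, -45, -45, -45]
drop    [3, -45, -45]
rot     [-45, -45, 3]
-       [-45, -48]
mod     [-45]

-45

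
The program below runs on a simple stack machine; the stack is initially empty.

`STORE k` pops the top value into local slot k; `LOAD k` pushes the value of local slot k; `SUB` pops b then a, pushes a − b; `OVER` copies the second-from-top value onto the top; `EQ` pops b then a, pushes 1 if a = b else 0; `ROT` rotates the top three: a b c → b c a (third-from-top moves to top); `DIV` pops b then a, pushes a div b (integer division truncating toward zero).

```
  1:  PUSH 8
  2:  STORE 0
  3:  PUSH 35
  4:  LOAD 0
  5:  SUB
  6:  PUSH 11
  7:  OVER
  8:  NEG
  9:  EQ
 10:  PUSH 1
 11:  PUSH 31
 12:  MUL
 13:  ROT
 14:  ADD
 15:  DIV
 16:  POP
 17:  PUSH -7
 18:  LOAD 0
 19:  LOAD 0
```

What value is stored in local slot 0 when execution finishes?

8

PUSH 8  : [8]
STORE 0 : []
PUSH 35 : [35]
LOAD 0  : [35, 8]
SUB     : [27]
PUSH 11 : [27, 11]
OVER    : [27, 11, 27]
NEG     : [27, 11, -27]
EQ      : [27, 0]
PUSH 1  : [27, 0, 1]
PUSH 31 : [27, 0, 1, 31]
MUL     : [27, 0, 31]
ROT     : [0, 31, 27]
ADD     : [0, 58]
DIV     : [0]
POP     : []
PUSH -7 : [-7]
LOAD 0  : [-7, 8]
LOAD 0  : [-7, 8, 8]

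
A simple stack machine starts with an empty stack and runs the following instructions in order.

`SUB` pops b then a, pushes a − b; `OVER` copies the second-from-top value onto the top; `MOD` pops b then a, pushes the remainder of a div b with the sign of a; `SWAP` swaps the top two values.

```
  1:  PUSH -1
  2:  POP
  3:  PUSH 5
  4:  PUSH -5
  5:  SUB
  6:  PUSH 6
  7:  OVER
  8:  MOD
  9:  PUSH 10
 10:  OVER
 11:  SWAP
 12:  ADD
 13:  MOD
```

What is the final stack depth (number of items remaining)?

PUSH -1 → -1
POP     → (empty)
PUSH 5  → 5
PUSH -5 → 5 -5
SUB     → 10
PUSH 6  → 10 6
OVER    → 10 6 10
MOD     → 10 6
PUSH 10 → 10 6 10
OVER    → 10 6 10 6
SWAP    → 10 6 6 10
ADD     → 10 6 16
MOD     → 10 6

2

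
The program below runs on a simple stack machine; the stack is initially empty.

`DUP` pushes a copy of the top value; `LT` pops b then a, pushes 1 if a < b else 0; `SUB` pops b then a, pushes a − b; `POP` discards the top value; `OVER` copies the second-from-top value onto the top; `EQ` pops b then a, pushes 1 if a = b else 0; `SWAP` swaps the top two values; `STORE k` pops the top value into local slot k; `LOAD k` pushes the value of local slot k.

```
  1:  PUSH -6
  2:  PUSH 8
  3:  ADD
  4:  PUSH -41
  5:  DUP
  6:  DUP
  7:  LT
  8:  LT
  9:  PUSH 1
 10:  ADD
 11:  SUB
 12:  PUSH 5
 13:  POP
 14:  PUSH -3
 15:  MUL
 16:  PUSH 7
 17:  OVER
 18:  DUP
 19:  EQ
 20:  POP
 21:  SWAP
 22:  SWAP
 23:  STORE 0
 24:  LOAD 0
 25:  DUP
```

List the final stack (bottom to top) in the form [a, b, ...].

PUSH -6   [-6]
PUSH 8    [-6, 8]
ADD       [2]
PUSH -41  [2, -41]
DUP       [2, -41, -41]
DUP       [2, -41, -41, -41]
LT        [2, -41, 0]
LT        [2, 1]
PUSH 1    [2, 1, 1]
ADD       [2, 2]
SUB       [0]
PUSH 5    [0, 5]
POP       [0]
PUSH -3   [0, -3]
MUL       [0]
PUSH 7    [0, 7]
OVER      [0, 7, 0]
DUP       [0, 7, 0, 0]
EQ        [0, 7, 1]
POP       [0, 7]
SWAP      [7, 0]
SWAP      [0, 7]
STORE 0   [0]
LOAD 0    [0, 7]
DUP       [0, 7, 7]

[0, 7, 7]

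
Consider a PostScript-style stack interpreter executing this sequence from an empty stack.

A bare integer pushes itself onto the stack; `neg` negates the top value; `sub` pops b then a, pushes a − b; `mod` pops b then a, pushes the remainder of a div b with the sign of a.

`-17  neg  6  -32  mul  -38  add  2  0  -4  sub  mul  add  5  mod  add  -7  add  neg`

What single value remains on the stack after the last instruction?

-17 : [-17]
neg : [17]
6   : [17, 6]
-32 : [17, 6, -32]
mul : [17, -192]
-38 : [17, -192, -38]
add : [17, -230]
2   : [17, -230, 2]
0   : [17, -230, 2, 0]
-4  : [17, -230, 2, 0, -4]
sub : [17, -230, 2, 4]
mul : [17, -230, 8]
add : [17, -222]
5   : [17, -222, 5]
mod : [17, -2]
add : [15]
-7  : [15, -7]
add : [8]
neg : [-8]

-8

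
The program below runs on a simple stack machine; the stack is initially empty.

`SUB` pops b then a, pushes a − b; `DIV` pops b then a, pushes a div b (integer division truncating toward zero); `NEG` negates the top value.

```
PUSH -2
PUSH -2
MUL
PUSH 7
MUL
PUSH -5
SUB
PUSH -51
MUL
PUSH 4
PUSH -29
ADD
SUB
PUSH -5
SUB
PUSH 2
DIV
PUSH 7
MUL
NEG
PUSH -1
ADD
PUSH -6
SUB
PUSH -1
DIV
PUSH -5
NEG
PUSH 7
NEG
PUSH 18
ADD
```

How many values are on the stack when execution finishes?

PUSH -2   -2
PUSH -2   -2 -2
MUL       4
PUSH 7    4 7
MUL       28
PUSH -5   28 -5
SUB       33
PUSH -51  33 -51
MUL       -1683
PUSH 4    -1683 4
PUSH -29  -1683 4 -29
ADD       -1683 -25
SUB       -1658
PUSH -5   -1658 -5
SUB       -1653
PUSH 2    -1653 2
DIV       -826
PUSH 7    -826 7
MUL       -5782
NEG       5782
PUSH -1   5782 -1
ADD       5781
PUSH -6   5781 -6
SUB       5787
PUSH -1   5787 -1
DIV       -5787
PUSH -5   -5787 -5
NEG       -5787 5
PUSH 7    -5787 5 7
NEG       -5787 5 -7
PUSH 18   -5787 5 -7 18
ADD       -5787 5 11

3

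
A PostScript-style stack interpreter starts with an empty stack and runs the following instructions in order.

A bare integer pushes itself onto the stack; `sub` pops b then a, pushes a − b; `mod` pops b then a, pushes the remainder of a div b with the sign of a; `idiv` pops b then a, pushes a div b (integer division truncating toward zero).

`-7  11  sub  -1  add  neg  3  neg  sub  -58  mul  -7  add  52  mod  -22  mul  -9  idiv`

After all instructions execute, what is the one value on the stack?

-7    [-7]
11    [-7, 11]
sub   [-18]
-1    [-18, -1]
add   [-19]
neg   [19]
3     [19, 3]
neg   [19, -3]
sub   [22]
-58   [22, -58]
mul   [-1276]
-7    [-1276, -7]
add   [-1283]
52    [-1283, 52]
mod   [-35]
-22   [-35, -22]
mul   [770]
-9    [770, -9]
idiv  [-85]

-85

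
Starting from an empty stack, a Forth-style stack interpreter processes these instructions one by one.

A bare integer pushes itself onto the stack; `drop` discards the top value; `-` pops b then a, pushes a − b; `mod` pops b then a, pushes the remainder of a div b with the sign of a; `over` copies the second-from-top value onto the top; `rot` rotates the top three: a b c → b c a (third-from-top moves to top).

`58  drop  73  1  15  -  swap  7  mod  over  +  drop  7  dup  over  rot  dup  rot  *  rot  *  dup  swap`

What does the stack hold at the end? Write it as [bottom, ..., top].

58   : 58
drop : (empty)
73   : 73
1    : 73 1
15   : 73 1 15
-    : 73 -14
swap : -14 73
7    : -14 73 7
mod  : -14 3
over : -14 3 -14
+    : -14 -11
drop : -14
7    : -14 7
dup  : -14 7 7
over : -14 7 7 7
rot  : -14 7 7 7
dup  : -14 7 7 7 7
rot  : -14 7 7 7 7
*    : -14 7 7 49
rot  : -14 7 49 7
*    : -14 7 343
dup  : -14 7 343 343
swap : -14 7 343 343

[-14, 7, 343, 343]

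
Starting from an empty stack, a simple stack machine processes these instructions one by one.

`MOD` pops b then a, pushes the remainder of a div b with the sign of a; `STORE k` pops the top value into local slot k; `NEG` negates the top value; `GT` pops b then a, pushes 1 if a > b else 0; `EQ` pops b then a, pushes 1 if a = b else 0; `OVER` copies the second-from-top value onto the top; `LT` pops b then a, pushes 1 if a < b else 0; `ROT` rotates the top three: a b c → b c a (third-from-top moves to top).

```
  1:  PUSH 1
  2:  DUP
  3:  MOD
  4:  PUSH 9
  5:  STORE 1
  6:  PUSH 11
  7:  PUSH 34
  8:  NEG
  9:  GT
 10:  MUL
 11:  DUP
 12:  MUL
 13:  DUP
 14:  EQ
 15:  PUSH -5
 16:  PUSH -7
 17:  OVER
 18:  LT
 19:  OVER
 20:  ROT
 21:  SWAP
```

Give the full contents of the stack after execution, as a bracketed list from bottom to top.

PUSH 1  -> 1
DUP     -> 1 1
MOD     -> 0
PUSH 9  -> 0 9
STORE 1 -> 0
PUSH 11 -> 0 11
PUSH 34 -> 0 11 34
NEG     -> 0 11 -34
GT      -> 0 1
MUL     -> 0
DUP     -> 0 0
MUL     -> 0
DUP     -> 0 0
EQ      -> 1
PUSH -5 -> 1 -5
PUSH -7 -> 1 -5 -7
OVER    -> 1 -5 -7 -5
LT      -> 1 -5 1
OVER    -> 1 -5 1 -5
ROT     -> 1 1 -5 -5
SWAP    -> 1 1 -5 -5

[1, 1, -5, -5]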